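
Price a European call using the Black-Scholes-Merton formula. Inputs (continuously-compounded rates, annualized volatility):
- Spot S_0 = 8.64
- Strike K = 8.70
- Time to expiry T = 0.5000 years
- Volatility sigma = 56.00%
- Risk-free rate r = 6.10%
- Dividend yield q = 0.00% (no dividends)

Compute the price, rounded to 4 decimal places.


Answer: Price = 1.4432

Derivation:
d1 = (ln(S/K) + (r - q + 0.5*sigma^2) * T) / (sigma * sqrt(T)) = 0.25753727
d2 = d1 - sigma * sqrt(T) = -0.13844252
exp(-rT) = 0.96996043; exp(-qT) = 1.00000000
C = S_0 * exp(-qT) * N(d1) - K * exp(-rT) * N(d2)
N(d1) = 0.60161798; N(d2) = 0.44494535
C = 8.6400 * 1.00000000 * 0.60161798 - 8.7000 * 0.96996043 * 0.44494535 = 1.4432


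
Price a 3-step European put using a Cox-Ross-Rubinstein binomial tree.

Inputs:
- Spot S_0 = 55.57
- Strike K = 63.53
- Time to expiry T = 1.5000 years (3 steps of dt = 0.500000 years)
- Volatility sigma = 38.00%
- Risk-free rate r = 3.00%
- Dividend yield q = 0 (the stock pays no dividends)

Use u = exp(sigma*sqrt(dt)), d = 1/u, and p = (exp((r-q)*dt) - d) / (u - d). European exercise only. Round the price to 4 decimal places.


dt = T/N = 0.500000
u = exp(sigma*sqrt(dt)) = 1.308263; d = 1/u = 0.764372
p = (exp((r-q)*dt) - d) / (u - d) = 0.461013
Discount per step: exp(-r*dt) = 0.985112
Stock lattice S(k, i) with i counting down-moves:
  k=0: S(0,0) = 55.5700
  k=1: S(1,0) = 72.7002; S(1,1) = 42.4762
  k=2: S(2,0) = 95.1110; S(2,1) = 55.5700; S(2,2) = 32.4676
  k=3: S(3,0) = 124.4302; S(3,1) = 72.7002; S(3,2) = 42.4762; S(3,3) = 24.8173
Terminal payoffs V(N, i) = max(K - S_T, 0):
  V(3,0) = 0.000000; V(3,1) = 0.000000; V(3,2) = 21.053843; V(3,3) = 38.712681
Backward induction: V(k, i) = exp(-r*dt) * [p * V(k+1, i) + (1-p) * V(k+1, i+1)].
  V(2,0) = exp(-r*dt) * [p*0.000000 + (1-p)*0.000000] = 0.000000
  V(2,1) = exp(-r*dt) * [p*0.000000 + (1-p)*21.053843] = 11.178801
  V(2,2) = exp(-r*dt) * [p*21.053843 + (1-p)*38.712681] = 30.116572
  V(1,0) = exp(-r*dt) * [p*0.000000 + (1-p)*11.178801] = 5.935524
  V(1,1) = exp(-r*dt) * [p*11.178801 + (1-p)*30.116572] = 21.067616
  V(0,0) = exp(-r*dt) * [p*5.935524 + (1-p)*21.067616] = 13.881729

Answer: Price = V(0,0) = 13.8817


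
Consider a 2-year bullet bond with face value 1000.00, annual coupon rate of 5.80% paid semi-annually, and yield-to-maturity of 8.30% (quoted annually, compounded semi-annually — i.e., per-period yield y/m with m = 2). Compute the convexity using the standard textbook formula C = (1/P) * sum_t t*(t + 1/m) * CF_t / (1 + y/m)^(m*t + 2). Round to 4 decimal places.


Answer: Convexity = 4.3486

Derivation:
Coupon per period c = face * coupon_rate / m = 29.000000
Periods per year m = 2; per-period yield y/m = 0.041500
Number of cashflows N = 4
Cashflows (t years, CF_t, discount factor 1/(1+y/m)^(m*t), PV):
  t = 0.5000: CF_t = 29.000000, DF = 0.960154, PV = 27.844455
  t = 1.0000: CF_t = 29.000000, DF = 0.921895, PV = 26.734955
  t = 1.5000: CF_t = 29.000000, DF = 0.885161, PV = 25.669663
  t = 2.0000: CF_t = 1029.000000, DF = 0.849890, PV = 874.537180
Price P = sum_t PV_t = 954.786253
Convexity numerator sum_t t*(t + 1/m) * CF_t / (1+y/m)^(m*t + 2):
  t = 0.5000: term = 12.834832
  t = 1.0000: term = 36.970231
  t = 1.5000: term = 70.994202
  t = 2.0000: term = 4031.157191
Convexity = (1/P) * sum = 4151.956455 / 954.786253 = 4.348572


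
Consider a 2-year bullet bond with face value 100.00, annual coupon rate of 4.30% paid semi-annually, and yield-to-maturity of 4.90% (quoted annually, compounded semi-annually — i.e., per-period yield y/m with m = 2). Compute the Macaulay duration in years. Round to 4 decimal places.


Answer: Macaulay duration = 1.9373 years

Derivation:
Coupon per period c = face * coupon_rate / m = 2.150000
Periods per year m = 2; per-period yield y/m = 0.024500
Number of cashflows N = 4
Cashflows (t years, CF_t, discount factor 1/(1+y/m)^(m*t), PV):
  t = 0.5000: CF_t = 2.150000, DF = 0.976086, PV = 2.098585
  t = 1.0000: CF_t = 2.150000, DF = 0.952744, PV = 2.048399
  t = 1.5000: CF_t = 2.150000, DF = 0.929960, PV = 1.999413
  t = 2.0000: CF_t = 102.150000, DF = 0.907721, PV = 92.723650
Price P = sum_t PV_t = 98.870047
Macaulay numerator sum_t t * PV_t:
  t * PV_t at t = 0.5000: 1.049292
  t * PV_t at t = 1.0000: 2.048399
  t * PV_t at t = 1.5000: 2.999120
  t * PV_t at t = 2.0000: 185.447300
Macaulay duration D = (sum_t t * PV_t) / P = 191.544112 / 98.870047 = 1.937332


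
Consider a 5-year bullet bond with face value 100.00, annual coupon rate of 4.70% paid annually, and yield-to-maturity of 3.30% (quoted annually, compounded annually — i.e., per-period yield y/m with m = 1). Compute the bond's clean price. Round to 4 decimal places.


Coupon per period c = face * coupon_rate / m = 4.700000
Periods per year m = 1; per-period yield y/m = 0.033000
Number of cashflows N = 5
Cashflows (t years, CF_t, discount factor 1/(1+y/m)^(m*t), PV):
  t = 1.0000: CF_t = 4.700000, DF = 0.968054, PV = 4.549855
  t = 2.0000: CF_t = 4.700000, DF = 0.937129, PV = 4.404506
  t = 3.0000: CF_t = 4.700000, DF = 0.907192, PV = 4.263801
  t = 4.0000: CF_t = 4.700000, DF = 0.878211, PV = 4.127590
  t = 5.0000: CF_t = 104.700000, DF = 0.850156, PV = 89.011286
Price P = sum_t PV_t = 106.357037

Answer: Price = 106.3570


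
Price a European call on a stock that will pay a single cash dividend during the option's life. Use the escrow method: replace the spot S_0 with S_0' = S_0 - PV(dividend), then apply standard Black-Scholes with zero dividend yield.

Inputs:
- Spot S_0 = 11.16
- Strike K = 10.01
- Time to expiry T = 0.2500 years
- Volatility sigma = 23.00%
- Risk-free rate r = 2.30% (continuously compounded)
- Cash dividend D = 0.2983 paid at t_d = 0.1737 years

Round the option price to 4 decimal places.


Answer: Price = 1.0640

Derivation:
PV(D) = D * exp(-r * t_d) = 0.2983 * 0.99601287 = 0.29711064
S_0' = S_0 - PV(D) = 11.1600 - 0.29711064 = 10.86288936
d1 = (ln(S_0'/K) + (r + sigma^2/2)*T) / (sigma*sqrt(T)) = 0.81852384
d2 = d1 - sigma*sqrt(T) = 0.70352384
exp(-rT) = 0.99426650
N(d1) = 0.79347093; N(d2) = 0.75913532
C = S_0' * N(d1) - K * exp(-rT) * N(d2) = 10.86288936 * 0.79347093 - 10.0100 * 0.99426650 * 0.75913532 = 1.0640


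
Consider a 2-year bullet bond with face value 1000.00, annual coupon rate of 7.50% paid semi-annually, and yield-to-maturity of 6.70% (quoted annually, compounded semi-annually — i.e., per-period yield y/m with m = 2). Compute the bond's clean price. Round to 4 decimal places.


Coupon per period c = face * coupon_rate / m = 37.500000
Periods per year m = 2; per-period yield y/m = 0.033500
Number of cashflows N = 4
Cashflows (t years, CF_t, discount factor 1/(1+y/m)^(m*t), PV):
  t = 0.5000: CF_t = 37.500000, DF = 0.967586, PV = 36.284470
  t = 1.0000: CF_t = 37.500000, DF = 0.936222, PV = 35.108341
  t = 1.5000: CF_t = 37.500000, DF = 0.905876, PV = 33.970335
  t = 2.0000: CF_t = 1037.500000, DF = 0.876512, PV = 909.381640
Price P = sum_t PV_t = 1014.744785

Answer: Price = 1014.7448


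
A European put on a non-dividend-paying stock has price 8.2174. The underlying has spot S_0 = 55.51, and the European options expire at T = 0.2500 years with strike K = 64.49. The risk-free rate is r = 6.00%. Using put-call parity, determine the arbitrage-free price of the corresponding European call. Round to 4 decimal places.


Put-call parity: C - P = S_0 * exp(-qT) - K * exp(-rT).
S_0 * exp(-qT) = 55.5100 * 1.00000000 = 55.51000000
K * exp(-rT) = 64.4900 * 0.98511194 = 63.52986899
C = P + S*exp(-qT) - K*exp(-rT)
C = 8.2174 + 55.51000000 - 63.52986899 = 0.1975

Answer: Call price = 0.1975


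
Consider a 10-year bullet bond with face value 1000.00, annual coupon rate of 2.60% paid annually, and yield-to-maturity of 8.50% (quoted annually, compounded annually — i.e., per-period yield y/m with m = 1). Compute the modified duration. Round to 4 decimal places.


Answer: Modified duration = 7.8914

Derivation:
Coupon per period c = face * coupon_rate / m = 26.000000
Periods per year m = 1; per-period yield y/m = 0.085000
Number of cashflows N = 10
Cashflows (t years, CF_t, discount factor 1/(1+y/m)^(m*t), PV):
  t = 1.0000: CF_t = 26.000000, DF = 0.921659, PV = 23.963134
  t = 2.0000: CF_t = 26.000000, DF = 0.849455, PV = 22.085837
  t = 3.0000: CF_t = 26.000000, DF = 0.782908, PV = 20.355611
  t = 4.0000: CF_t = 26.000000, DF = 0.721574, PV = 18.760931
  t = 5.0000: CF_t = 26.000000, DF = 0.665045, PV = 17.291181
  t = 6.0000: CF_t = 26.000000, DF = 0.612945, PV = 15.936572
  t = 7.0000: CF_t = 26.000000, DF = 0.564926, PV = 14.688085
  t = 8.0000: CF_t = 26.000000, DF = 0.520669, PV = 13.537406
  t = 9.0000: CF_t = 26.000000, DF = 0.479880, PV = 12.476872
  t = 10.0000: CF_t = 1026.000000, DF = 0.442285, PV = 453.784836
Price P = sum_t PV_t = 612.880465
First compute Macaulay numerator sum_t t * PV_t:
  t * PV_t at t = 1.0000: 23.963134
  t * PV_t at t = 2.0000: 44.171675
  t * PV_t at t = 3.0000: 61.066832
  t * PV_t at t = 4.0000: 75.043726
  t * PV_t at t = 5.0000: 86.455905
  t * PV_t at t = 6.0000: 95.619434
  t * PV_t at t = 7.0000: 102.816596
  t * PV_t at t = 8.0000: 108.299245
  t * PV_t at t = 9.0000: 112.291844
  t * PV_t at t = 10.0000: 4537.848358
Macaulay duration D = 5247.576748 / 612.880465 = 8.562154
Modified duration = D / (1 + y/m) = 8.562154 / (1 + 0.085000) = 7.891386


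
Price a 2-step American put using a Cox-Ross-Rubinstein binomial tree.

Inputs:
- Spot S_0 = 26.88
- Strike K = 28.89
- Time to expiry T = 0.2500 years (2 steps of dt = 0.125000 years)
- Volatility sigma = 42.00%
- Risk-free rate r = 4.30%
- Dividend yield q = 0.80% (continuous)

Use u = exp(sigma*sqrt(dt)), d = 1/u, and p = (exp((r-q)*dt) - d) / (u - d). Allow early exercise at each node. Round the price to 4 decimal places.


Answer: Price = V(0,0) = 3.4676

Derivation:
dt = T/N = 0.125000
u = exp(sigma*sqrt(dt)) = 1.160084; d = 1/u = 0.862007
p = (exp((r-q)*dt) - d) / (u - d) = 0.477655
Discount per step: exp(-r*dt) = 0.994639
Stock lattice S(k, i) with i counting down-moves:
  k=0: S(0,0) = 26.8800
  k=1: S(1,0) = 31.1831; S(1,1) = 23.1707
  k=2: S(2,0) = 36.1750; S(2,1) = 26.8800; S(2,2) = 19.9733
Terminal payoffs V(N, i) = max(K - S_T, 0):
  V(2,0) = 0.000000; V(2,1) = 2.010000; V(2,2) = 8.916674
Backward induction: V(k, i) = exp(-r*dt) * [p * V(k+1, i) + (1-p) * V(k+1, i+1)]; then take max(V_cont, immediate exercise) for American.
  V(1,0) = exp(-r*dt) * [p*0.000000 + (1-p)*2.010000] = 1.044286; exercise = 0.000000; V(1,0) = max -> 1.044286
  V(1,1) = exp(-r*dt) * [p*2.010000 + (1-p)*8.916674] = 5.587556; exercise = 5.719264; V(1,1) = max -> 5.719264
  V(0,0) = exp(-r*dt) * [p*1.044286 + (1-p)*5.719264] = 3.467552; exercise = 2.010000; V(0,0) = max -> 3.467552


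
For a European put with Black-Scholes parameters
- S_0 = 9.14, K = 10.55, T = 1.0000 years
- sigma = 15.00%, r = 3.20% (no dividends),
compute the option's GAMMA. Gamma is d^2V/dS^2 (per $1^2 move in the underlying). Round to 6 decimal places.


d1 = -0.6681031630; d2 = -0.8181031630
phi(d1) = 0.3191418987; exp(-qT) = 1.0000000000; exp(-rT) = 0.9685065821
Gamma = exp(-qT) * phi(d1) / (S * sigma * sqrt(T)) = 1.0000000000 * 0.3191418987 / (9.1400 * 0.1500 * 1.0000000000) = 0.232780

Answer: Gamma = 0.232780


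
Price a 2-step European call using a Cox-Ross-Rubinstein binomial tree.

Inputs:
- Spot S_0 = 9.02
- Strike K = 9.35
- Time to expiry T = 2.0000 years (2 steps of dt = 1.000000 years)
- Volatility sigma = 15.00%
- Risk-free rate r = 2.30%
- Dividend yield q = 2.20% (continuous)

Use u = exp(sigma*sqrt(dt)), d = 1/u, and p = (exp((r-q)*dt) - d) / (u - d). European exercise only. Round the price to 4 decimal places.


Answer: Price = V(0,0) = 0.5858

Derivation:
dt = T/N = 1.000000
u = exp(sigma*sqrt(dt)) = 1.161834; d = 1/u = 0.860708
p = (exp((r-q)*dt) - d) / (u - d) = 0.465893
Discount per step: exp(-r*dt) = 0.977262
Stock lattice S(k, i) with i counting down-moves:
  k=0: S(0,0) = 9.0200
  k=1: S(1,0) = 10.4797; S(1,1) = 7.7636
  k=2: S(2,0) = 12.1757; S(2,1) = 9.0200; S(2,2) = 6.6822
Terminal payoffs V(N, i) = max(S_T - K, 0):
  V(2,0) = 2.825726; V(2,1) = 0.000000; V(2,2) = 0.000000
Backward induction: V(k, i) = exp(-r*dt) * [p * V(k+1, i) + (1-p) * V(k+1, i+1)].
  V(1,0) = exp(-r*dt) * [p*2.825726 + (1-p)*0.000000] = 1.286552
  V(1,1) = exp(-r*dt) * [p*0.000000 + (1-p)*0.000000] = 0.000000
  V(0,0) = exp(-r*dt) * [p*1.286552 + (1-p)*0.000000] = 0.585766


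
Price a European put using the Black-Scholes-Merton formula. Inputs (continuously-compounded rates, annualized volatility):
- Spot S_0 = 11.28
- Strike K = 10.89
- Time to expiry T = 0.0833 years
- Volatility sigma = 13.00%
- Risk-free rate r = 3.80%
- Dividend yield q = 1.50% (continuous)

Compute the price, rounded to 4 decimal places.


d1 = (ln(S/K) + (r - q + 0.5*sigma^2) * T) / (sigma * sqrt(T)) = 1.00761810
d2 = d1 - sigma * sqrt(T) = 0.97009783
exp(-rT) = 0.99683960; exp(-qT) = 0.99875128
P = K * exp(-rT) * N(-d2) - S_0 * exp(-qT) * N(-d1)
N(-d1) = 0.15681892; N(-d2) = 0.16599886
P = 10.8900 * 0.99683960 * 0.16599886 - 11.2800 * 0.99875128 * 0.15681892 = 0.0353

Answer: Price = 0.0353


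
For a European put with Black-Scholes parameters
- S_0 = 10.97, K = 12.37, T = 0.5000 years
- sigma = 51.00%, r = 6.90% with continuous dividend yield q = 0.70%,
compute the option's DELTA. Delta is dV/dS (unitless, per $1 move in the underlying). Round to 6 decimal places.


Answer: Delta = -0.524784

Derivation:
d1 = -0.0667866850; d2 = -0.4274111434
phi(d1) = 0.3980535385; exp(-qT) = 0.9965061179; exp(-rT) = 0.9660883397
N(-d1) = 0.5266242382
Delta = -exp(-qT) * N(-d1) = -0.9965061179 * 0.5266242382 = -0.524784


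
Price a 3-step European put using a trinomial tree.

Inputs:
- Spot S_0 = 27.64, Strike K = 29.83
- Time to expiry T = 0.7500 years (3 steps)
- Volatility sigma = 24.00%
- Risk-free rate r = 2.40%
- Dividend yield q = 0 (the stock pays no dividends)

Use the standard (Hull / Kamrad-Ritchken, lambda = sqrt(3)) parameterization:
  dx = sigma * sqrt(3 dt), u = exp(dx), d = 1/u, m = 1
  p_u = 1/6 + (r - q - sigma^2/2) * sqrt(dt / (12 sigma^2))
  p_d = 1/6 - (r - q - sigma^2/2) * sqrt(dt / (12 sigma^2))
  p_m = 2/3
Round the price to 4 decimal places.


Answer: Price = V(0,0) = 3.3430

Derivation:
dt = T/N = 0.250000; dx = sigma*sqrt(3*dt) = 0.207846
u = exp(dx) = 1.231024; d = 1/u = 0.812332
p_u = 0.163780, p_m = 0.666667, p_d = 0.169553
Discount per step: exp(-r*dt) = 0.994018
Stock lattice S(k, j) with j the centered position index:
  k=0: S(0,+0) = 27.6400
  k=1: S(1,-1) = 22.4529; S(1,+0) = 27.6400; S(1,+1) = 34.0255
  k=2: S(2,-2) = 18.2392; S(2,-1) = 22.4529; S(2,+0) = 27.6400; S(2,+1) = 34.0255; S(2,+2) = 41.8862
  k=3: S(3,-3) = 14.8163; S(3,-2) = 18.2392; S(3,-1) = 22.4529; S(3,+0) = 27.6400; S(3,+1) = 34.0255; S(3,+2) = 41.8862; S(3,+3) = 51.5629
Terminal payoffs V(N, j) = max(K - S_T, 0):
  V(3,-3) = 15.013733; V(3,-2) = 11.590824; V(3,-1) = 7.377142; V(3,+0) = 2.190000; V(3,+1) = 0.000000; V(3,+2) = 0.000000; V(3,+3) = 0.000000
Backward induction: V(k, j) = exp(-r*dt) * [p_u * V(k+1, j+1) + p_m * V(k+1, j) + p_d * V(k+1, j-1)]
  V(2,-2) = exp(-r*dt) * [p_u*7.377142 + p_m*11.590824 + p_d*15.013733] = 11.412393
  V(2,-1) = exp(-r*dt) * [p_u*2.190000 + p_m*7.377142 + p_d*11.590824] = 7.198715
  V(2,+0) = exp(-r*dt) * [p_u*0.000000 + p_m*2.190000 + p_d*7.377142] = 2.694603
  V(2,+1) = exp(-r*dt) * [p_u*0.000000 + p_m*0.000000 + p_d*2.190000] = 0.369101
  V(2,+2) = exp(-r*dt) * [p_u*0.000000 + p_m*0.000000 + p_d*0.000000] = 0.000000
  V(1,-1) = exp(-r*dt) * [p_u*2.694603 + p_m*7.198715 + p_d*11.412393] = 7.132551
  V(1,+0) = exp(-r*dt) * [p_u*0.369101 + p_m*2.694603 + p_d*7.198715] = 3.059011
  V(1,+1) = exp(-r*dt) * [p_u*0.000000 + p_m*0.369101 + p_d*2.694603] = 0.698741
  V(0,+0) = exp(-r*dt) * [p_u*0.698741 + p_m*3.059011 + p_d*7.132551] = 3.343011


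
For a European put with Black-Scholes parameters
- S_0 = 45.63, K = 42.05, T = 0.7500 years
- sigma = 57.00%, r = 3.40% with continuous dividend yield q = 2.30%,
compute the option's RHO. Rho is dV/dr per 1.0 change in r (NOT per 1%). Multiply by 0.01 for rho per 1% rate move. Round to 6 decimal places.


d1 = 0.4290492602; d2 = -0.0645852200
phi(d1) = 0.3638621590; exp(-qT) = 0.9828979294; exp(-rT) = 0.9748223790
N(-d2) = 0.5257478735
Rho = -K*T*exp(-rT)*N(-d2) = -42.0500 * 0.7500 * 0.9748223790 * 0.5257478735 = -16.163309

Answer: Rho = -16.163309


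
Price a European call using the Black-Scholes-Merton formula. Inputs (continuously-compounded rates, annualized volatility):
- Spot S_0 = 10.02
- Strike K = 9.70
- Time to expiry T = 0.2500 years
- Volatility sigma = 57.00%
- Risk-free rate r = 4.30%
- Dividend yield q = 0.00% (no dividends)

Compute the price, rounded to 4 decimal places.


d1 = (ln(S/K) + (r - q + 0.5*sigma^2) * T) / (sigma * sqrt(T)) = 0.29410425
d2 = d1 - sigma * sqrt(T) = 0.00910425
exp(-rT) = 0.98930757; exp(-qT) = 1.00000000
C = S_0 * exp(-qT) * N(d1) - K * exp(-rT) * N(d2)
N(d1) = 0.61566088; N(d2) = 0.50363202
C = 10.0200 * 1.00000000 * 0.61566088 - 9.7000 * 0.98930757 * 0.50363202 = 1.3359

Answer: Price = 1.3359


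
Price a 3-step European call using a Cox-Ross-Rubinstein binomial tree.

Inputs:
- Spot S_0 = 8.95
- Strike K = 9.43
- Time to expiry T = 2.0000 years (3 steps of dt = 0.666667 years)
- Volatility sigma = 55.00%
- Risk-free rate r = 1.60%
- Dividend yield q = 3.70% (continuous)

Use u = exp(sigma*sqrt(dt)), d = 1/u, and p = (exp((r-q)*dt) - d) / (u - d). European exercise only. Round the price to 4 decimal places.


Answer: Price = V(0,0) = 2.4441

Derivation:
dt = T/N = 0.666667
u = exp(sigma*sqrt(dt)) = 1.566859; d = 1/u = 0.638219
p = (exp((r-q)*dt) - d) / (u - d) = 0.374610
Discount per step: exp(-r*dt) = 0.989390
Stock lattice S(k, i) with i counting down-moves:
  k=0: S(0,0) = 8.9500
  k=1: S(1,0) = 14.0234; S(1,1) = 5.7121
  k=2: S(2,0) = 21.9727; S(2,1) = 8.9500; S(2,2) = 3.6456
  k=3: S(3,0) = 34.4281; S(3,1) = 14.0234; S(3,2) = 5.7121; S(3,3) = 2.3267
Terminal payoffs V(N, i) = max(S_T - K, 0):
  V(3,0) = 24.998093; V(3,1) = 4.593390; V(3,2) = 0.000000; V(3,3) = 0.000000
Backward induction: V(k, i) = exp(-r*dt) * [p * V(k+1, i) + (1-p) * V(k+1, i+1)].
  V(2,0) = exp(-r*dt) * [p*24.998093 + (1-p)*4.593390] = 12.107367
  V(2,1) = exp(-r*dt) * [p*4.593390 + (1-p)*0.000000] = 1.702475
  V(2,2) = exp(-r*dt) * [p*0.000000 + (1-p)*0.000000] = 0.000000
  V(1,0) = exp(-r*dt) * [p*12.107367 + (1-p)*1.702475] = 5.540837
  V(1,1) = exp(-r*dt) * [p*1.702475 + (1-p)*0.000000] = 0.630998
  V(0,0) = exp(-r*dt) * [p*5.540837 + (1-p)*0.630998] = 2.444065


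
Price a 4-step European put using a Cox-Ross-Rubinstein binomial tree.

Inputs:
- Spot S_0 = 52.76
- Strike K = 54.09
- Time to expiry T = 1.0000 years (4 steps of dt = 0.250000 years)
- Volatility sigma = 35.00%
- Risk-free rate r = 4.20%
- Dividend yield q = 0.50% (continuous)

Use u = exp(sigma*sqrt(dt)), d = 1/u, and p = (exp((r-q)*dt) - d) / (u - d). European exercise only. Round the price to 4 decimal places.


Answer: Price = V(0,0) = 6.7237

Derivation:
dt = T/N = 0.250000
u = exp(sigma*sqrt(dt)) = 1.191246; d = 1/u = 0.839457
p = (exp((r-q)*dt) - d) / (u - d) = 0.482777
Discount per step: exp(-r*dt) = 0.989555
Stock lattice S(k, i) with i counting down-moves:
  k=0: S(0,0) = 52.7600
  k=1: S(1,0) = 62.8502; S(1,1) = 44.2898
  k=2: S(2,0) = 74.8700; S(2,1) = 52.7600; S(2,2) = 37.1793
  k=3: S(3,0) = 89.1886; S(3,1) = 62.8502; S(3,2) = 44.2898; S(3,3) = 31.2105
  k=4: S(4,0) = 106.2456; S(4,1) = 74.8700; S(4,2) = 52.7600; S(4,3) = 37.1793; S(4,4) = 26.1998
Terminal payoffs V(N, i) = max(K - S_T, 0):
  V(4,0) = 0.000000; V(4,1) = 0.000000; V(4,2) = 1.330000; V(4,3) = 16.910656; V(4,4) = 27.890159
Backward induction: V(k, i) = exp(-r*dt) * [p * V(k+1, i) + (1-p) * V(k+1, i+1)].
  V(3,0) = exp(-r*dt) * [p*0.000000 + (1-p)*0.000000] = 0.000000
  V(3,1) = exp(-r*dt) * [p*0.000000 + (1-p)*1.330000] = 0.680721
  V(3,2) = exp(-r*dt) * [p*1.330000 + (1-p)*16.910656] = 9.290601
  V(3,3) = exp(-r*dt) * [p*16.910656 + (1-p)*27.890159] = 22.353554
  V(2,0) = exp(-r*dt) * [p*0.000000 + (1-p)*0.680721] = 0.348407
  V(2,1) = exp(-r*dt) * [p*0.680721 + (1-p)*9.290601] = 5.080321
  V(2,2) = exp(-r*dt) * [p*9.290601 + (1-p)*22.353554] = 15.879442
  V(1,0) = exp(-r*dt) * [p*0.348407 + (1-p)*5.080321] = 2.766656
  V(1,1) = exp(-r*dt) * [p*5.080321 + (1-p)*15.879442] = 10.554464
  V(0,0) = exp(-r*dt) * [p*2.766656 + (1-p)*10.554464] = 6.723715


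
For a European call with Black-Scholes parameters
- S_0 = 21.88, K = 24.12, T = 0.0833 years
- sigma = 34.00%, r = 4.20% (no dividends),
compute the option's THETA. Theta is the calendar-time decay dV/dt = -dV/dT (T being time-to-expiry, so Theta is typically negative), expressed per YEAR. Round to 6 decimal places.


d1 = -0.9085410429; d2 = -1.0066709568
phi(d1) = 0.2640380793; exp(-qT) = 1.0000000000; exp(-rT) = 0.9965075130
Theta = -S*exp(-qT)*phi(d1)*sigma/(2*sqrt(T)) - r*K*exp(-rT)*N(d2) + q*S*exp(-qT)*N(d1)
N(d1) = 0.1817962198; N(d2) = 0.1570464617; sqrt(T) = 0.2886173938
Term 1 = -21.8800 * 1.0000000000 * 0.2640380793 * 0.3400 / (2 * 0.2886173938) = -3.4028303937
Term 2 = -0.0420 * 24.1200 * 0.9965075130 * 0.1570464617 = -0.1585387126
Term 3 = 0 (no dividend yield, q = 0)
Theta = -3.4028303937 + (-0.1585387126) + (0.0000000000) = -3.561369

Answer: Theta = -3.561369


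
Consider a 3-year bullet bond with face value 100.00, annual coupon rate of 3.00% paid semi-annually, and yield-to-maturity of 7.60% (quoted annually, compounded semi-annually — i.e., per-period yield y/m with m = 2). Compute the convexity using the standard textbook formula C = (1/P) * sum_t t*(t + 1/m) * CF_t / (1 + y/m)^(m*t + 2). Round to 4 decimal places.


Answer: Convexity = 9.2395

Derivation:
Coupon per period c = face * coupon_rate / m = 1.500000
Periods per year m = 2; per-period yield y/m = 0.038000
Number of cashflows N = 6
Cashflows (t years, CF_t, discount factor 1/(1+y/m)^(m*t), PV):
  t = 0.5000: CF_t = 1.500000, DF = 0.963391, PV = 1.445087
  t = 1.0000: CF_t = 1.500000, DF = 0.928122, PV = 1.392184
  t = 1.5000: CF_t = 1.500000, DF = 0.894145, PV = 1.341217
  t = 2.0000: CF_t = 1.500000, DF = 0.861411, PV = 1.292117
  t = 2.5000: CF_t = 1.500000, DF = 0.829876, PV = 1.244814
  t = 3.0000: CF_t = 101.500000, DF = 0.799495, PV = 81.148766
Price P = sum_t PV_t = 87.864185
Convexity numerator sum_t t*(t + 1/m) * CF_t / (1+y/m)^(m*t + 2):
  t = 0.5000: term = 0.670609
  t = 1.0000: term = 1.938176
  t = 1.5000: term = 3.734442
  t = 2.0000: term = 5.996214
  t = 2.5000: term = 8.665049
  t = 3.0000: term = 790.817941
Convexity = (1/P) * sum = 811.822431 / 87.864185 = 9.239515


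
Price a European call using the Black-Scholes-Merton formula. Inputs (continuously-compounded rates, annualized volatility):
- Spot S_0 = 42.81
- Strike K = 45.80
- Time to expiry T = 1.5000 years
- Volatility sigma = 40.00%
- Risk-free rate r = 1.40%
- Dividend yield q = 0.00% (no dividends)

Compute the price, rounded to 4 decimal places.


Answer: Price = 7.4994

Derivation:
d1 = (ln(S/K) + (r - q + 0.5*sigma^2) * T) / (sigma * sqrt(T)) = 0.15000599
d2 = d1 - sigma * sqrt(T) = -0.33989195
exp(-rT) = 0.97921896; exp(-qT) = 1.00000000
C = S_0 * exp(-qT) * N(d1) - K * exp(-rT) * N(d2)
N(d1) = 0.55962006; N(d2) = 0.36696895
C = 42.8100 * 1.00000000 * 0.55962006 - 45.8000 * 0.97921896 * 0.36696895 = 7.4994


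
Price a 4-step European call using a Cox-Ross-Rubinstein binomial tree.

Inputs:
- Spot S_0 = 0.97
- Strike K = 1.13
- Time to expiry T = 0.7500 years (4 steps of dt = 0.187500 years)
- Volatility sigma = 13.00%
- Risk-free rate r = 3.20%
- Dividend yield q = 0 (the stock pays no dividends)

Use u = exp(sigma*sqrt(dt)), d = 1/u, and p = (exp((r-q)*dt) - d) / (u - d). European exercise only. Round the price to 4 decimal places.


dt = T/N = 0.187500
u = exp(sigma*sqrt(dt)) = 1.057906; d = 1/u = 0.945263
p = (exp((r-q)*dt) - d) / (u - d) = 0.539357
Discount per step: exp(-r*dt) = 0.994018
Stock lattice S(k, i) with i counting down-moves:
  k=0: S(0,0) = 0.9700
  k=1: S(1,0) = 1.0262; S(1,1) = 0.9169
  k=2: S(2,0) = 1.0856; S(2,1) = 0.9700; S(2,2) = 0.8667
  k=3: S(3,0) = 1.1485; S(3,1) = 1.0262; S(3,2) = 0.9169; S(3,3) = 0.8193
  k=4: S(4,0) = 1.2150; S(4,1) = 1.0856; S(4,2) = 0.9700; S(4,3) = 0.8667; S(4,4) = 0.7744
Terminal payoffs V(N, i) = max(S_T - K, 0):
  V(4,0) = 0.084955; V(4,1) = 0.000000; V(4,2) = 0.000000; V(4,3) = 0.000000; V(4,4) = 0.000000
Backward induction: V(k, i) = exp(-r*dt) * [p * V(k+1, i) + (1-p) * V(k+1, i+1)].
  V(3,0) = exp(-r*dt) * [p*0.084955 + (1-p)*0.000000] = 0.045547
  V(3,1) = exp(-r*dt) * [p*0.000000 + (1-p)*0.000000] = 0.000000
  V(3,2) = exp(-r*dt) * [p*0.000000 + (1-p)*0.000000] = 0.000000
  V(3,3) = exp(-r*dt) * [p*0.000000 + (1-p)*0.000000] = 0.000000
  V(2,0) = exp(-r*dt) * [p*0.045547 + (1-p)*0.000000] = 0.024419
  V(2,1) = exp(-r*dt) * [p*0.000000 + (1-p)*0.000000] = 0.000000
  V(2,2) = exp(-r*dt) * [p*0.000000 + (1-p)*0.000000] = 0.000000
  V(1,0) = exp(-r*dt) * [p*0.024419 + (1-p)*0.000000] = 0.013092
  V(1,1) = exp(-r*dt) * [p*0.000000 + (1-p)*0.000000] = 0.000000
  V(0,0) = exp(-r*dt) * [p*0.013092 + (1-p)*0.000000] = 0.007019

Answer: Price = V(0,0) = 0.0070


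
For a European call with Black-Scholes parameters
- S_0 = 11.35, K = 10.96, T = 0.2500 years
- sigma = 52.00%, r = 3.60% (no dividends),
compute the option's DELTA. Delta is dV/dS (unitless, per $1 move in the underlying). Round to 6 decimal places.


Answer: Delta = 0.617567

Derivation:
d1 = 0.2990979323; d2 = 0.0390979323
phi(d1) = 0.3814908855; exp(-qT) = 1.0000000000; exp(-rT) = 0.9910403788
N(d1) = 0.6175673381
Delta = exp(-qT) * N(d1) = 1.0000000000 * 0.6175673381 = 0.617567


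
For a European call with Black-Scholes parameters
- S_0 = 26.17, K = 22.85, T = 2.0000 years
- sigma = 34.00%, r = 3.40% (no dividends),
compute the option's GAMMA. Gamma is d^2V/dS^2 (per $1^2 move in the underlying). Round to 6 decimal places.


Answer: Gamma = 0.025432

Derivation:
d1 = 0.6639786732; d2 = 0.1831460620
phi(d1) = 0.3200198121; exp(-qT) = 1.0000000000; exp(-rT) = 0.9342604736
Gamma = exp(-qT) * phi(d1) / (S * sigma * sqrt(T)) = 1.0000000000 * 0.3200198121 / (26.1700 * 0.3400 * 1.4142135624) = 0.025432


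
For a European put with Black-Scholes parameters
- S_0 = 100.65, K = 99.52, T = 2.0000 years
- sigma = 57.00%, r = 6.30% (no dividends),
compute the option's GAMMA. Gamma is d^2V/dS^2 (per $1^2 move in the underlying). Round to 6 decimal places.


d1 = 0.5733650054; d2 = -0.2327367251
phi(d1) = 0.3384725619; exp(-qT) = 1.0000000000; exp(-rT) = 0.8816148468
Gamma = exp(-qT) * phi(d1) / (S * sigma * sqrt(T)) = 1.0000000000 * 0.3384725619 / (100.6500 * 0.5700 * 1.4142135624) = 0.004172

Answer: Gamma = 0.004172


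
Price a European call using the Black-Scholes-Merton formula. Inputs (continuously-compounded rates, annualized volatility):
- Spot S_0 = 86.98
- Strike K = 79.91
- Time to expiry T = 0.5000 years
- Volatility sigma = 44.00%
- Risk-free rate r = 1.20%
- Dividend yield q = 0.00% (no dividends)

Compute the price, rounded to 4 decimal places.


Answer: Price = 14.4911

Derivation:
d1 = (ln(S/K) + (r - q + 0.5*sigma^2) * T) / (sigma * sqrt(T)) = 0.44733248
d2 = d1 - sigma * sqrt(T) = 0.13620550
exp(-rT) = 0.99401796; exp(-qT) = 1.00000000
C = S_0 * exp(-qT) * N(d1) - K * exp(-rT) * N(d2)
N(d1) = 0.67268249; N(d2) = 0.55417059
C = 86.9800 * 1.00000000 * 0.67268249 - 79.9100 * 0.99401796 * 0.55417059 = 14.4911


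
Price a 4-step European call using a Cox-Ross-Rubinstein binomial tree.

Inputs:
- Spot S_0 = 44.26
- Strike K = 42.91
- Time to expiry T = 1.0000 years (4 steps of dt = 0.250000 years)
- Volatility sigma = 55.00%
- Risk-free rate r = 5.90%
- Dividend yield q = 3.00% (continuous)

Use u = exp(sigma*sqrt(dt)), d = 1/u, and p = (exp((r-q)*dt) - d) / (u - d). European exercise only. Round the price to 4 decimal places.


Answer: Price = V(0,0) = 10.0133

Derivation:
dt = T/N = 0.250000
u = exp(sigma*sqrt(dt)) = 1.316531; d = 1/u = 0.759572
p = (exp((r-q)*dt) - d) / (u - d) = 0.444744
Discount per step: exp(-r*dt) = 0.985358
Stock lattice S(k, i) with i counting down-moves:
  k=0: S(0,0) = 44.2600
  k=1: S(1,0) = 58.2696; S(1,1) = 33.6187
  k=2: S(2,0) = 76.7138; S(2,1) = 44.2600; S(2,2) = 25.5358
  k=3: S(3,0) = 100.9960; S(3,1) = 58.2696; S(3,2) = 33.6187; S(3,3) = 19.3963
  k=4: S(4,0) = 132.9644; S(4,1) = 76.7138; S(4,2) = 44.2600; S(4,3) = 25.5358; S(4,4) = 14.7329
Terminal payoffs V(N, i) = max(S_T - K, 0):
  V(4,0) = 90.054388; V(4,1) = 33.803779; V(4,2) = 1.350000; V(4,3) = 0.000000; V(4,4) = 0.000000
Backward induction: V(k, i) = exp(-r*dt) * [p * V(k+1, i) + (1-p) * V(k+1, i+1)].
  V(3,0) = exp(-r*dt) * [p*90.054388 + (1-p)*33.803779] = 57.959683
  V(3,1) = exp(-r*dt) * [p*33.803779 + (1-p)*1.350000] = 15.552538
  V(3,2) = exp(-r*dt) * [p*1.350000 + (1-p)*0.000000] = 0.591614
  V(3,3) = exp(-r*dt) * [p*0.000000 + (1-p)*0.000000] = 0.000000
  V(2,0) = exp(-r*dt) * [p*57.959683 + (1-p)*15.552538] = 33.909015
  V(2,1) = exp(-r*dt) * [p*15.552538 + (1-p)*0.591614] = 7.139316
  V(2,2) = exp(-r*dt) * [p*0.591614 + (1-p)*0.000000] = 0.259265
  V(1,0) = exp(-r*dt) * [p*33.909015 + (1-p)*7.139316] = 18.766139
  V(1,1) = exp(-r*dt) * [p*7.139316 + (1-p)*0.259265] = 3.270531
  V(0,0) = exp(-r*dt) * [p*18.766139 + (1-p)*3.270531] = 10.013326


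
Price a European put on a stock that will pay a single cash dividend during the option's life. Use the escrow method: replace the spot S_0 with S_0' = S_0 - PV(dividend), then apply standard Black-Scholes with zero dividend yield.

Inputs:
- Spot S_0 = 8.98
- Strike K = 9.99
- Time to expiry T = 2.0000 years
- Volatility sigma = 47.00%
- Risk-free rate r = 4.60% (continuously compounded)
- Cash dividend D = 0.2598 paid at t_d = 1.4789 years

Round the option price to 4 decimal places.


PV(D) = D * exp(-r * t_d) = 0.2598 * 0.93423301 = 0.24271374
S_0' = S_0 - PV(D) = 8.9800 - 0.24271374 = 8.73728626
d1 = (ln(S_0'/K) + (r + sigma^2/2)*T) / (sigma*sqrt(T)) = 0.26917457
d2 = d1 - sigma*sqrt(T) = -0.39550581
exp(-rT) = 0.91210515
N(-d1) = 0.39389767; N(-d2) = 0.65376518
P = K * exp(-rT) * N(-d2) - S_0' * N(-d1) = 9.9900 * 0.91210515 * 0.65376518 - 8.73728626 * 0.39389767 = 2.5155

Answer: Price = 2.5155


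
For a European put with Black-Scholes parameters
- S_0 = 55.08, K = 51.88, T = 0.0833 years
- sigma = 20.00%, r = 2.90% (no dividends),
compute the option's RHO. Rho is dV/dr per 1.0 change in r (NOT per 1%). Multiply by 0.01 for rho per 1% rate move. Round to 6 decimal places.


d1 = 1.1076084773; d2 = 1.0498849985
phi(d1) = 0.2160302569; exp(-qT) = 1.0000000000; exp(-rT) = 0.9975872155
N(-d2) = 0.1468854948
Rho = -K*T*exp(-rT)*N(-d2) = -51.8800 * 0.0833 * 0.9975872155 * 0.1468854948 = -0.633249

Answer: Rho = -0.633249


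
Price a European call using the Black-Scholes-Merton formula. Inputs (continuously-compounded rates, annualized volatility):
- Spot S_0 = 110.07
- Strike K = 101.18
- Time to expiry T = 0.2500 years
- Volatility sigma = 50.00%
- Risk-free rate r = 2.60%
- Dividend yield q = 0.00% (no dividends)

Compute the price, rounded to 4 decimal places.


d1 = (ln(S/K) + (r - q + 0.5*sigma^2) * T) / (sigma * sqrt(T)) = 0.48786167
d2 = d1 - sigma * sqrt(T) = 0.23786167
exp(-rT) = 0.99352108; exp(-qT) = 1.00000000
C = S_0 * exp(-qT) * N(d1) - K * exp(-rT) * N(d2)
N(d1) = 0.68717609; N(d2) = 0.59400581
C = 110.0700 * 1.00000000 * 0.68717609 - 101.1800 * 0.99352108 * 0.59400581 = 15.9254

Answer: Price = 15.9254


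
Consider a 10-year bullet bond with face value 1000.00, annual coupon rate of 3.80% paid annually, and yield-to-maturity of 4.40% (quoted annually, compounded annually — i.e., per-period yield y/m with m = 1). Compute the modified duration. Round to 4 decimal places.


Coupon per period c = face * coupon_rate / m = 38.000000
Periods per year m = 1; per-period yield y/m = 0.044000
Number of cashflows N = 10
Cashflows (t years, CF_t, discount factor 1/(1+y/m)^(m*t), PV):
  t = 1.0000: CF_t = 38.000000, DF = 0.957854, PV = 36.398467
  t = 2.0000: CF_t = 38.000000, DF = 0.917485, PV = 34.864432
  t = 3.0000: CF_t = 38.000000, DF = 0.878817, PV = 33.395050
  t = 4.0000: CF_t = 38.000000, DF = 0.841779, PV = 31.987596
  t = 5.0000: CF_t = 38.000000, DF = 0.806302, PV = 30.639460
  t = 6.0000: CF_t = 38.000000, DF = 0.772320, PV = 29.348142
  t = 7.0000: CF_t = 38.000000, DF = 0.739770, PV = 28.111247
  t = 8.0000: CF_t = 38.000000, DF = 0.708592, PV = 26.926481
  t = 9.0000: CF_t = 38.000000, DF = 0.678728, PV = 25.791649
  t = 10.0000: CF_t = 1038.000000, DF = 0.650122, PV = 674.826870
Price P = sum_t PV_t = 952.289394
First compute Macaulay numerator sum_t t * PV_t:
  t * PV_t at t = 1.0000: 36.398467
  t * PV_t at t = 2.0000: 69.728865
  t * PV_t at t = 3.0000: 100.185151
  t * PV_t at t = 4.0000: 127.950384
  t * PV_t at t = 5.0000: 153.197299
  t * PV_t at t = 6.0000: 176.088849
  t * PV_t at t = 7.0000: 196.778727
  t * PV_t at t = 8.0000: 215.411852
  t * PV_t at t = 9.0000: 232.124840
  t * PV_t at t = 10.0000: 6748.268700
Macaulay duration D = 8056.133134 / 952.289394 = 8.459753
Modified duration = D / (1 + y/m) = 8.459753 / (1 + 0.044000) = 8.103212

Answer: Modified duration = 8.1032


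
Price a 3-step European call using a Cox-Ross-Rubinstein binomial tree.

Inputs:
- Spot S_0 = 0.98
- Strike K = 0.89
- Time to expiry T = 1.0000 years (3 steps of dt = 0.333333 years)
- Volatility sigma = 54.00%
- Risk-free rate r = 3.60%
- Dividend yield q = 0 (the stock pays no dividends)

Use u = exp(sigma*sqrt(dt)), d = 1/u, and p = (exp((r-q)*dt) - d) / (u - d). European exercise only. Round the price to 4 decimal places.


dt = T/N = 0.333333
u = exp(sigma*sqrt(dt)) = 1.365839; d = 1/u = 0.732151
p = (exp((r-q)*dt) - d) / (u - d) = 0.441734
Discount per step: exp(-r*dt) = 0.988072
Stock lattice S(k, i) with i counting down-moves:
  k=0: S(0,0) = 0.9800
  k=1: S(1,0) = 1.3385; S(1,1) = 0.7175
  k=2: S(2,0) = 1.8282; S(2,1) = 0.9800; S(2,2) = 0.5253
  k=3: S(3,0) = 2.4970; S(3,1) = 1.3385; S(3,2) = 0.7175; S(3,3) = 0.3846
Terminal payoffs V(N, i) = max(S_T - K, 0):
  V(3,0) = 1.607037; V(3,1) = 0.448523; V(3,2) = 0.000000; V(3,3) = 0.000000
Backward induction: V(k, i) = exp(-r*dt) * [p * V(k+1, i) + (1-p) * V(k+1, i+1)].
  V(2,0) = exp(-r*dt) * [p*1.607037 + (1-p)*0.448523] = 0.948823
  V(2,1) = exp(-r*dt) * [p*0.448523 + (1-p)*0.000000] = 0.195764
  V(2,2) = exp(-r*dt) * [p*0.000000 + (1-p)*0.000000] = 0.000000
  V(1,0) = exp(-r*dt) * [p*0.948823 + (1-p)*0.195764] = 0.522113
  V(1,1) = exp(-r*dt) * [p*0.195764 + (1-p)*0.000000] = 0.085444
  V(0,0) = exp(-r*dt) * [p*0.522113 + (1-p)*0.085444] = 0.275015

Answer: Price = V(0,0) = 0.2750


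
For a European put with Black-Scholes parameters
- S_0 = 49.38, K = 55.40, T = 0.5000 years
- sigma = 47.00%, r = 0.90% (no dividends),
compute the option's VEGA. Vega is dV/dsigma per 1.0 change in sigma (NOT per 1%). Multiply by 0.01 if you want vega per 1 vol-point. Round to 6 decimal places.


d1 = -0.1664231771; d2 = -0.4987633643
phi(d1) = 0.3934556712; exp(-qT) = 1.0000000000; exp(-rT) = 0.9955101098
Vega = S * exp(-qT) * phi(d1) * sqrt(T) = 49.3800 * 1.0000000000 * 0.3934556712 * 0.7071067812 = 13.738265

Answer: Vega = 13.738265


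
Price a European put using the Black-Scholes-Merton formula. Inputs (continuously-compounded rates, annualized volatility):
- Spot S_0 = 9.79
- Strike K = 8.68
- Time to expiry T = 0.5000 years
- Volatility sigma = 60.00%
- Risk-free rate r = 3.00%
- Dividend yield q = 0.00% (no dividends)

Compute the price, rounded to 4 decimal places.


Answer: Price = 0.9974

Derivation:
d1 = (ln(S/K) + (r - q + 0.5*sigma^2) * T) / (sigma * sqrt(T)) = 0.53113130
d2 = d1 - sigma * sqrt(T) = 0.10686723
exp(-rT) = 0.98511194; exp(-qT) = 1.00000000
P = K * exp(-rT) * N(-d2) - S_0 * exp(-qT) * N(-d1)
N(-d1) = 0.29766390; N(-d2) = 0.45744715
P = 8.6800 * 0.98511194 * 0.45744715 - 9.7900 * 1.00000000 * 0.29766390 = 0.9974


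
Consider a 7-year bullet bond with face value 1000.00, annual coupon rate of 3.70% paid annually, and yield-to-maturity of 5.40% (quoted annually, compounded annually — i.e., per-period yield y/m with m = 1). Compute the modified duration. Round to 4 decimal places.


Coupon per period c = face * coupon_rate / m = 37.000000
Periods per year m = 1; per-period yield y/m = 0.054000
Number of cashflows N = 7
Cashflows (t years, CF_t, discount factor 1/(1+y/m)^(m*t), PV):
  t = 1.0000: CF_t = 37.000000, DF = 0.948767, PV = 35.104364
  t = 2.0000: CF_t = 37.000000, DF = 0.900158, PV = 33.305849
  t = 3.0000: CF_t = 37.000000, DF = 0.854040, PV = 31.599477
  t = 4.0000: CF_t = 37.000000, DF = 0.810285, PV = 29.980528
  t = 5.0000: CF_t = 37.000000, DF = 0.768771, PV = 28.444524
  t = 6.0000: CF_t = 37.000000, DF = 0.729384, PV = 26.987214
  t = 7.0000: CF_t = 1037.000000, DF = 0.692015, PV = 717.619911
Price P = sum_t PV_t = 903.041867
First compute Macaulay numerator sum_t t * PV_t:
  t * PV_t at t = 1.0000: 35.104364
  t * PV_t at t = 2.0000: 66.611697
  t * PV_t at t = 3.0000: 94.798430
  t * PV_t at t = 4.0000: 119.922113
  t * PV_t at t = 5.0000: 142.222620
  t * PV_t at t = 6.0000: 161.923286
  t * PV_t at t = 7.0000: 5023.339379
Macaulay duration D = 5643.921889 / 903.041867 = 6.249901
Modified duration = D / (1 + y/m) = 6.249901 / (1 + 0.054000) = 5.929697

Answer: Modified duration = 5.9297


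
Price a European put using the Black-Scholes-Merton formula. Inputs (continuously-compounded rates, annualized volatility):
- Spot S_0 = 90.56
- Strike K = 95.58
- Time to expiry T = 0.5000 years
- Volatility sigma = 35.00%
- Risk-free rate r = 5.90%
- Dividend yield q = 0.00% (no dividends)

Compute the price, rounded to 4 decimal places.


Answer: Price = 10.1935

Derivation:
d1 = (ln(S/K) + (r - q + 0.5*sigma^2) * T) / (sigma * sqrt(T)) = 0.02494681
d2 = d1 - sigma * sqrt(T) = -0.22254056
exp(-rT) = 0.97093088; exp(-qT) = 1.00000000
P = K * exp(-rT) * N(-d2) - S_0 * exp(-qT) * N(-d1)
N(-d1) = 0.49004869; N(-d2) = 0.58805345
P = 95.5800 * 0.97093088 * 0.58805345 - 90.5600 * 1.00000000 * 0.49004869 = 10.1935


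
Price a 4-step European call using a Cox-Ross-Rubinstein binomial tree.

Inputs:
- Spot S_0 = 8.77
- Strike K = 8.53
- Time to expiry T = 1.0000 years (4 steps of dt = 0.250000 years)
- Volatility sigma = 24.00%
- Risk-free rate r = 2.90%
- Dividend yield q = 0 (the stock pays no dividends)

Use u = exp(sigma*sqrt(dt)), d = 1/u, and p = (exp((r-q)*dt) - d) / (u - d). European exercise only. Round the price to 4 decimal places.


Answer: Price = V(0,0) = 1.0675

Derivation:
dt = T/N = 0.250000
u = exp(sigma*sqrt(dt)) = 1.127497; d = 1/u = 0.886920
p = (exp((r-q)*dt) - d) / (u - d) = 0.500281
Discount per step: exp(-r*dt) = 0.992776
Stock lattice S(k, i) with i counting down-moves:
  k=0: S(0,0) = 8.7700
  k=1: S(1,0) = 9.8881; S(1,1) = 7.7783
  k=2: S(2,0) = 11.1489; S(2,1) = 8.7700; S(2,2) = 6.8987
  k=3: S(3,0) = 12.5703; S(3,1) = 9.8881; S(3,2) = 7.7783; S(3,3) = 6.1186
  k=4: S(4,0) = 14.1730; S(4,1) = 11.1489; S(4,2) = 8.7700; S(4,3) = 6.8987; S(4,4) = 5.4267
Terminal payoffs V(N, i) = max(S_T - K, 0):
  V(4,0) = 5.642973; V(4,1) = 2.618855; V(4,2) = 0.240000; V(4,3) = 0.000000; V(4,4) = 0.000000
Backward induction: V(k, i) = exp(-r*dt) * [p * V(k+1, i) + (1-p) * V(k+1, i+1)].
  V(3,0) = exp(-r*dt) * [p*5.642973 + (1-p)*2.618855] = 4.101918
  V(3,1) = exp(-r*dt) * [p*2.618855 + (1-p)*0.240000] = 1.419766
  V(3,2) = exp(-r*dt) * [p*0.240000 + (1-p)*0.000000] = 0.119200
  V(3,3) = exp(-r*dt) * [p*0.000000 + (1-p)*0.000000] = 0.000000
  V(2,0) = exp(-r*dt) * [p*4.101918 + (1-p)*1.419766] = 2.741648
  V(2,1) = exp(-r*dt) * [p*1.419766 + (1-p)*0.119200] = 0.764288
  V(2,2) = exp(-r*dt) * [p*0.119200 + (1-p)*0.000000] = 0.059203
  V(1,0) = exp(-r*dt) * [p*2.741648 + (1-p)*0.764288] = 1.740857
  V(1,1) = exp(-r*dt) * [p*0.764288 + (1-p)*0.059203] = 0.408968
  V(0,0) = exp(-r*dt) * [p*1.740857 + (1-p)*0.408968] = 1.067520


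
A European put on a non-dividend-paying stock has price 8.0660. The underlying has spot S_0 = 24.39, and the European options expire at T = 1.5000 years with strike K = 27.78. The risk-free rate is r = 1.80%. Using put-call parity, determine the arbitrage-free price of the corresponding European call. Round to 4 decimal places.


Put-call parity: C - P = S_0 * exp(-qT) - K * exp(-rT).
S_0 * exp(-qT) = 24.3900 * 1.00000000 = 24.39000000
K * exp(-rT) = 27.7800 * 0.97336124 = 27.03997529
C = P + S*exp(-qT) - K*exp(-rT)
C = 8.0660 + 24.39000000 - 27.03997529 = 5.4160

Answer: Call price = 5.4160
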